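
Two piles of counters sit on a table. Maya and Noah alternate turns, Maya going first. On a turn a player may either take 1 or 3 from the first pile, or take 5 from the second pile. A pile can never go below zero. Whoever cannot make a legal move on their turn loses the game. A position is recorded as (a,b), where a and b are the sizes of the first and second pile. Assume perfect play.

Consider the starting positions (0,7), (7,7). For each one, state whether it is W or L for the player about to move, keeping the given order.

Work bottom-up. With no move the player to move loses. Otherwise the position is W if at least one move leads to an L position for the opponent, and L if every move leads to a W.
No move ever increases a pile, so every position that can arise here has a ≤ 7 and b ≤ 7; it is enough to label the cells with 0 ≤ a ≤ 7 and 0 ≤ b ≤ 7.
Every move lowers a or b (never raises either), so fill the grid row by row in increasing a, and left to right within a row: each cell's successors are then already labelled.
      b=0  b=1  b=2  b=3  b=4  b=5  b=6  b=7
a=0:    L    L    L    L    L    W    W    W
a=1:    W    W    W    W    W    L    L    L
a=2:    L    L    L    L    L    W    W    W
a=3:    W    W    W    W    W    L    L    L
a=4:    L    L    L    L    L    W    W    W
a=5:    W    W    W    W    W    L    L    L
a=6:    L    L    L    L    L    W    W    W
a=7:    W    W    W    W    W    L    L    L
Cells with no legal move (terminal, hence L): (0,0), (0,1), (0,2), (0,3), (0,4).
The remaining L cells, each justified by listing all of its moves:
(1,5): →(0,5)(W), (1,0)(W) — all W, so L
(1,6): →(0,6)(W), (1,1)(W) — all W, so L
(1,7): →(0,7)(W), (1,2)(W) — all W, so L
(2,0): →(1,0)(W) only, which is W, so L
(2,1): →(1,1)(W) only, which is W, so L
(2,2): →(1,2)(W) only, which is W, so L
(2,3): →(1,3)(W) only, which is W, so L
(2,4): →(1,4)(W) only, which is W, so L
(3,5): →(2,5)(W), (0,5)(W), (3,0)(W) — all W, so L
(3,6): →(2,6)(W), (0,6)(W), (3,1)(W) — all W, so L
(3,7): →(2,7)(W), (0,7)(W), (3,2)(W) — all W, so L
(4,0): →(3,0)(W), (1,0)(W) — all W, so L
(4,1): →(3,1)(W), (1,1)(W) — all W, so L
(4,2): →(3,2)(W), (1,2)(W) — all W, so L
(4,3): →(3,3)(W), (1,3)(W) — all W, so L
(4,4): →(3,4)(W), (1,4)(W) — all W, so L
(5,5): →(4,5)(W), (2,5)(W), (5,0)(W) — all W, so L
(5,6): →(4,6)(W), (2,6)(W), (5,1)(W) — all W, so L
(5,7): →(4,7)(W), (2,7)(W), (5,2)(W) — all W, so L
(6,0): →(5,0)(W), (3,0)(W) — all W, so L
(6,1): →(5,1)(W), (3,1)(W) — all W, so L
(6,2): →(5,2)(W), (3,2)(W) — all W, so L
(6,3): →(5,3)(W), (3,3)(W) — all W, so L
(6,4): →(5,4)(W), (3,4)(W) — all W, so L
(7,5): →(6,5)(W), (4,5)(W), (7,0)(W) — all W, so L
(7,6): →(6,6)(W), (4,6)(W), (7,1)(W) — all W, so L
(7,7): →(6,7)(W), (4,7)(W), (7,2)(W) — all W, so L
Every other cell has at least one move into one of the L cells above, so it is W.
(0,7): the move to (0,2) reaches an L cell, so W
(7,7): one of the L cells justified above, so L

(0,7): W, (7,7): L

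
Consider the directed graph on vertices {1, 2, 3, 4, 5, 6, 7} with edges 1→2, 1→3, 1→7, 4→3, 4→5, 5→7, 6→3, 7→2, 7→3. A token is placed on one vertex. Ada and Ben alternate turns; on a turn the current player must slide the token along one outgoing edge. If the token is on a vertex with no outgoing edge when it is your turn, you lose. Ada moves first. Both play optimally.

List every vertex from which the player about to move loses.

Compute win/loss labels from the base case upward. A position with no move is L. Any other position is W if it can reach an L in one move, else L.
Every edge goes from a vertex to one that appears earlier in the order 2, 3, 7, 1, 6, 5, 4, so processing vertices in that order labels each vertex after all of its successors.
2: no outgoing edge → L
3: no outgoing edge → L
7: reaches L-position 3 → W
1: reaches L-position 3 → W
6: reaches L-position 3 → W
5: only reaches 7(W), which is W → L
4: reaches L-position 5 → W
Reading off the rows marked L gives the requested list; there are 3 such vertices.

2, 3, 5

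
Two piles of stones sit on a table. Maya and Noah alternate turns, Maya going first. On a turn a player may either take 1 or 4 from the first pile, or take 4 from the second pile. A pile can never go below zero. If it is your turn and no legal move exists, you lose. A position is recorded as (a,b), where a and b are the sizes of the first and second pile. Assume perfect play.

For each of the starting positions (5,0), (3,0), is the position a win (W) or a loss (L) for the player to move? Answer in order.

(5,0): L, (3,0): W

Use the standard recursion: the mover loses at a terminal position; elsewhere, the mover wins exactly when some move hands the opponent an L position.
No move ever increases a pile, so every position that can arise here has a ≤ 5 and b ≤ 0; it is enough to label the cells with 0 ≤ a ≤ 5 and 0 ≤ b ≤ 0.
Every move lowers a or b (never raises either), so fill the grid row by row in increasing a, and left to right within a row: each cell's successors are then already labelled.
      b=0
a=0:    L
a=1:    W
a=2:    L
a=3:    W
a=4:    W
a=5:    L
Cells with no legal move (terminal, hence L): (0,0).
The remaining L cells, each justified by listing all of its moves:
(2,0): the only move is to (1,0)(W), a W ⇒ L
(5,0): moves to (4,0)(W), (1,0)(W); every one is W ⇒ L
Every other cell has at least one move into one of the L cells above, so it is W.
(5,0): one of the L cells justified above, so L
(3,0): the move to (2,0) reaches an L cell, so W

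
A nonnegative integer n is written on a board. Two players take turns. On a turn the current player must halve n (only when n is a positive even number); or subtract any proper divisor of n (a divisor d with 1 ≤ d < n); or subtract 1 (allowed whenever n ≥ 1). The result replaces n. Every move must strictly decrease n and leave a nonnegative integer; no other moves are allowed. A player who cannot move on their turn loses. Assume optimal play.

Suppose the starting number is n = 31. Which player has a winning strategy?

The second player wins.

Compute win/loss labels from the base case upward. A position with no move is L. Any other position is W if it can reach an L in one move, else L.
n=0: no move → L
n=1: →0(L), so W
n=2: →1(W) only, which is W, so L
n=3: →2(L), so W
n=4: →2(L), so W
n=5: →4(W) only, which is W, so L
n=6: →5(L), so W
n=7: →6(W) only, which is W, so L
n=8: →7(L), so W
n=9: →6(W), 8(W) — all W, so L
n=10: →5(L), so W
n=11: →10(W) only, which is W, so L
n=12: →9(L), so W
n=13: →12(W) only, which is W, so L
n=14: →7(L), so W
n=15: →10(W), 12(W), 14(W) — all W, so L
n=16: →15(L), so W
n=17: →16(W) only, which is W, so L
n=18: →9(L), so W
n=19: →18(W) only, which is W, so L
n=20: →15(L), so W
n=21: →14(W), 18(W), 20(W) — all W, so L
n=22: →11(L), so W
n=23: →22(W) only, which is W, so L
n=24: →21(L), so W
n=25: →20(W), 24(W) — all W, so L
n=26: →13(L), so W
n=27: →18(W), 24(W), 26(W) — all W, so L
n=28: →21(L), so W
n=29: →28(W) only, which is W, so L
n=30: →15(L), so W
n=31: →30(W) only, which is W, so L
The starting position 31 is L: whatever the player to move does, the opponent receives a W position.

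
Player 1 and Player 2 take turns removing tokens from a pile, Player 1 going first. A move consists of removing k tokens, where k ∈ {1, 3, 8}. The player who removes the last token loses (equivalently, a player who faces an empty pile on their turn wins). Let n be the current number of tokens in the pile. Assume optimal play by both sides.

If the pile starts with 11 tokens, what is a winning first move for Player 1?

Label each position W (a win for the player to move) or L (a loss). A position with no legal move is W; any other position is W exactly when some move reaches an L, and L when every move reaches a W.
n=0: no move; the opponent has just taken the last token and therefore loses → W
n=1: L (sole option 0(W) is W)
n=2: W (go to 1, an L position)
n=3: L (options 2(W), 0(W) are all W)
n=4: W (go to 3, an L position)
n=5: L (options 4(W), 2(W) are all W)
n=6: W (go to 5, an L position)
n=7: L (options 6(W), 4(W) are all W)
n=8: W (go to 7, an L position)
n=9: W (go to 1, an L position)
n=10: W (go to 7, an L position)
n=11: W (go to 3, an L position)
From 11, the L positions reachable in one move are: 3.

Remove 8, leaving 3.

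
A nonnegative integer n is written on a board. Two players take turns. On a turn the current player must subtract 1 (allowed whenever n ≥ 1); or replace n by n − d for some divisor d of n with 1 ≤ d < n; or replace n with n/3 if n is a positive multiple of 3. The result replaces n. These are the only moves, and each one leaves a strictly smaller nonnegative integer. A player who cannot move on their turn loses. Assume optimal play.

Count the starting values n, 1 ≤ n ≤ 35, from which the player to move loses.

Label each position W (a win for the player to move) or L (a loss). A position with no legal move is L; any other position is W exactly when some move reaches an L, and L when every move reaches a W.
n=0: no move → L
n=1: W (go to 0, an L position)
n=2: L (sole option 1(W) is W)
n=3: W (go to 2, an L position)
n=4: W (go to 2, an L position)
n=5: L (sole option 4(W) is W)
n=6: W (go to 2, an L position)
n=7: L (sole option 6(W) is W)
n=8: W (go to 7, an L position)
n=9: L (options 3(W), 6(W), 8(W) are all W)
n=10: W (go to 5, an L position)
n=11: L (sole option 10(W) is W)
n=12: W (go to 9, an L position)
n=13: L (sole option 12(W) is W)
n=14: W (go to 7, an L position)
n=15: W (go to 5, an L position)
n=16: L (options 8(W), 12(W), 14(W), 15(W) are all W)
n=17: W (go to 16, an L position)
n=18: W (go to 9, an L position)
n=19: L (sole option 18(W) is W)
n=20: W (go to 16, an L position)
n=21: W (go to 7, an L position)
n=22: W (go to 11, an L position)
n=23: L (sole option 22(W) is W)
n=24: W (go to 16, an L position)
n=25: L (options 20(W), 24(W) are all W)
n=26: W (go to 13, an L position)
n=27: W (go to 9, an L position)
n=28: L (options 14(W), 21(W), 24(W), 26(W), 27(W) are all W)
n=29: W (go to 28, an L position)
n=30: W (go to 25, an L position)
n=31: L (sole option 30(W) is W)
n=32: W (go to 16, an L position)
n=33: W (go to 11, an L position)
n=34: L (options 17(W), 32(W), 33(W) are all W)
n=35: W (go to 28, an L position)
L entries with 1 ≤ n ≤ 35 (n=0 is outside the asked range and is not counted): n = 2, 5, 7, 9, 11, 13, 16, 19, 23, 25, 28, 31, 34; that makes 13.

13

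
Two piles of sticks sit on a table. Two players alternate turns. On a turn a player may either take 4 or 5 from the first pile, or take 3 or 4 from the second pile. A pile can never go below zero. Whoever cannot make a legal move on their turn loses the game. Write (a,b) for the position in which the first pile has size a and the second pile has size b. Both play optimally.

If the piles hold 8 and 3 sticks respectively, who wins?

The first player wins.

Classify positions by backward induction: terminal positions (no move available) are L. From any other position, the mover wins iff some move reaches an L.
No move ever increases a pile, so every position that can arise here has a ≤ 8 and b ≤ 3; it is enough to label the cells with 0 ≤ a ≤ 8 and 0 ≤ b ≤ 3.
Every move lowers a or b (never raises either), so fill the grid row by row in increasing a, and left to right within a row: each cell's successors are then already labelled.
      b=0  b=1  b=2  b=3
a=0:    L    L    L    W
a=1:    L    L    L    W
a=2:    L    L    L    W
a=3:    L    L    L    W
a=4:    W    W    W    L
a=5:    W    W    W    L
a=6:    W    W    W    L
a=7:    W    W    W    L
a=8:    W    W    W    W
Cells with no legal move (terminal, hence L): (0,0), (0,1), (0,2), (1,0), (1,1), (1,2), (2,0), (2,1), (2,2), (3,0), (3,1), (3,2).
The remaining L cells, each justified by listing all of its moves:
(4,3): →(0,3)(W), (4,0)(W) — all W, so L
(5,3): →(1,3)(W), (0,3)(W), (5,0)(W) — all W, so L
(6,3): →(2,3)(W), (1,3)(W), (6,0)(W) — all W, so L
(7,3): →(3,3)(W), (2,3)(W), (7,0)(W) — all W, so L
Every other cell has at least one move into one of the L cells above, so it is W.
From (8,3) the player to move can move to (4,3), reaching an L position.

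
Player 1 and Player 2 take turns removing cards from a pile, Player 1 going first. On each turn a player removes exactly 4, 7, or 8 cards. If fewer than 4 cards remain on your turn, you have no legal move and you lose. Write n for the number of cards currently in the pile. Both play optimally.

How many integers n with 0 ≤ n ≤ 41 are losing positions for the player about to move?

16

Compute win/loss labels from the base case upward. A position with no move is L. Any other position is W if it can reach an L in one move, else L.
n=0: no move → L
n=1: no move → L
n=2: no move → L
n=3: no move → L
n=4: can move to 0, which is L ⇒ W
n=5: can move to 1, which is L ⇒ W
n=6: can move to 2, which is L ⇒ W
n=7: can move to 3, which is L ⇒ W
n=8: can move to 1, which is L ⇒ W
n=9: can move to 2, which is L ⇒ W
n=10: can move to 3, which is L ⇒ W
n=11: can move to 3, which is L ⇒ W
n=12: moves to 8(W), 5(W), 4(W); every one is W ⇒ L
n=13: moves to 9(W), 6(W), 5(W); every one is W ⇒ L
n=14: moves to 10(W), 7(W), 6(W); every one is W ⇒ L
n=15: moves to 11(W), 8(W), 7(W); every one is W ⇒ L
n=16: can move to 12, which is L ⇒ W
n=17: can move to 13, which is L ⇒ W
n=18: can move to 14, which is L ⇒ W
n=19: can move to 15, which is L ⇒ W
n=20: can move to 13, which is L ⇒ W
n=21: can move to 14, which is L ⇒ W
n=22: can move to 15, which is L ⇒ W
n=23: can move to 15, which is L ⇒ W
n=24: moves to 20(W), 17(W), 16(W); every one is W ⇒ L
n=25: moves to 21(W), 18(W), 17(W); every one is W ⇒ L
n=26: moves to 22(W), 19(W), 18(W); every one is W ⇒ L
n=27: moves to 23(W), 20(W), 19(W); every one is W ⇒ L
n=28: can move to 24, which is L ⇒ W
n=29: can move to 25, which is L ⇒ W
n=30: can move to 26, which is L ⇒ W
n=31: can move to 27, which is L ⇒ W
n=32: can move to 25, which is L ⇒ W
n=33: can move to 26, which is L ⇒ W
n=34: can move to 27, which is L ⇒ W
n=35: can move to 27, which is L ⇒ W
n=36: moves to 32(W), 29(W), 28(W); every one is W ⇒ L
n=37: moves to 33(W), 30(W), 29(W); every one is W ⇒ L
n=38: moves to 34(W), 31(W), 30(W); every one is W ⇒ L
n=39: moves to 35(W), 32(W), 31(W); every one is W ⇒ L
n=40: can move to 36, which is L ⇒ W
n=41: can move to 37, which is L ⇒ W
L entries with 0 ≤ n ≤ 41: n = 0, 1, 2, 3, 12, 13, 14, 15, 24, 25, 26, 27, 36, 37, 38, 39; that makes 16.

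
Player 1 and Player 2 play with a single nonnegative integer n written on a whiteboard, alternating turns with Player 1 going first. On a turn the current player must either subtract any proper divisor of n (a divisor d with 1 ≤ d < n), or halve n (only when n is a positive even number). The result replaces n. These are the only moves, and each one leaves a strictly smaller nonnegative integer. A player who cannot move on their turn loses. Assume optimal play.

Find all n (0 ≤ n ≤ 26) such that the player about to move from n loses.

Compute win/loss labels from the base case upward. A position with no move is L. Any other position is W if it can reach an L in one move, else L.
n=0: no move → L
n=1: no move → L
n=2: can move to 1, which is L ⇒ W
n=3: the only move is to 2(W), a W ⇒ L
n=4: can move to 3, which is L ⇒ W
n=5: the only move is to 4(W), a W ⇒ L
n=6: can move to 3, which is L ⇒ W
n=7: the only move is to 6(W), a W ⇒ L
n=8: can move to 7, which is L ⇒ W
n=9: moves to 6(W), 8(W); every one is W ⇒ L
n=10: can move to 5, which is L ⇒ W
n=11: the only move is to 10(W), a W ⇒ L
n=12: can move to 9, which is L ⇒ W
n=13: the only move is to 12(W), a W ⇒ L
n=14: can move to 7, which is L ⇒ W
n=15: moves to 10(W), 12(W), 14(W); every one is W ⇒ L
n=16: can move to 15, which is L ⇒ W
n=17: the only move is to 16(W), a W ⇒ L
n=18: can move to 9, which is L ⇒ W
n=19: the only move is to 18(W), a W ⇒ L
n=20: can move to 15, which is L ⇒ W
n=21: moves to 14(W), 18(W), 20(W); every one is W ⇒ L
n=22: can move to 11, which is L ⇒ W
n=23: the only move is to 22(W), a W ⇒ L
n=24: can move to 21, which is L ⇒ W
n=25: moves to 20(W), 24(W); every one is W ⇒ L
n=26: can move to 13, which is L ⇒ W
The losing starting values of n are exactly the entries labelled L in this table (14 of them).

0, 1, 3, 5, 7, 9, 11, 13, 15, 17, 19, 21, 23, 25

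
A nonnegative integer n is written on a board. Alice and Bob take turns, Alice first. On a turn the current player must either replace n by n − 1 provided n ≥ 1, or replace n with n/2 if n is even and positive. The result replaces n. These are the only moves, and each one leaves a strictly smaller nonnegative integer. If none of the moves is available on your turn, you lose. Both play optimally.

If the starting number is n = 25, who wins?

Work bottom-up. With no move the player to move loses. Otherwise the position is W if at least one move leads to an L position for the opponent, and L if every move leads to a W.
n=0: no move → L
n=1: W (go to 0, an L position)
n=2: L (sole option 1(W) is W)
n=3: W (go to 2, an L position)
n=4: W (go to 2, an L position)
n=5: L (sole option 4(W) is W)
n=6: W (go to 5, an L position)
n=7: L (sole option 6(W) is W)
n=8: W (go to 7, an L position)
n=9: L (sole option 8(W) is W)
n=10: W (go to 5, an L position)
n=11: L (sole option 10(W) is W)
n=12: W (go to 11, an L position)
n=13: L (sole option 12(W) is W)
n=14: W (go to 7, an L position)
n=15: L (sole option 14(W) is W)
n=16: W (go to 15, an L position)
n=17: L (sole option 16(W) is W)
n=18: W (go to 9, an L position)
n=19: L (sole option 18(W) is W)
n=20: W (go to 19, an L position)
n=21: L (sole option 20(W) is W)
n=22: W (go to 11, an L position)
n=23: L (sole option 22(W) is W)
n=24: W (go to 23, an L position)
n=25: L (sole option 24(W) is W)
The starting position 25 is L: whatever Alice does, the opponent receives a W position.

Bob wins.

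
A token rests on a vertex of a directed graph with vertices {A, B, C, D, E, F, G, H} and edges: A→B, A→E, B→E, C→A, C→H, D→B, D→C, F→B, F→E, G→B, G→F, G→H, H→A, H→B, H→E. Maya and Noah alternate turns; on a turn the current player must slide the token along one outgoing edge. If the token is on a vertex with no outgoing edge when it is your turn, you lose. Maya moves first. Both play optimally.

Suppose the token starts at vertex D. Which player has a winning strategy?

Maya wins.

Positions with no move are L. A position that does have a move is losing for the player to move precisely when every available move leads to a winning position for the opponent. Fill in the labels:
Every edge goes from a vertex to one that appears earlier in the order E, B, A, F, H, G, C, D, so processing vertices in that order labels each vertex after all of its successors.
E: no outgoing edge → L
B: reaches L-position E → W
A: reaches L-position E → W
F: reaches L-position E → W
H: reaches L-position E → W
G: only reaches H(W), F(W), B(W), all W → L
C: only reaches H(W), A(W), all W → L
D: reaches L-position C → W
From D Maya can move to C, reaching an L position.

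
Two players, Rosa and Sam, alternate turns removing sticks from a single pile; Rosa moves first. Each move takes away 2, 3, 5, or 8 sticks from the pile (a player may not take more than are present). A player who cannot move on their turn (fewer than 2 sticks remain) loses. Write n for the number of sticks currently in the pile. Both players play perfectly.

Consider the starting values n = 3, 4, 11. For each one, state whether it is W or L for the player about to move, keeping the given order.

Use the standard recursion: the mover loses at a terminal position; elsewhere, the mover wins exactly when some move hands the opponent an L position.
n=0: no move → L
n=1: no move → L
n=2: W (go to 0, an L position)
n=3: W (go to 1, an L position)
n=4: W (go to 1, an L position)
n=5: W (go to 0, an L position)
n=6: W (go to 1, an L position)
n=7: L (options 5(W), 4(W), 2(W) are all W)
n=8: W (go to 0, an L position)
n=9: W (go to 7, an L position)
n=10: W (go to 7, an L position)
n=11: L (options 9(W), 8(W), 6(W), 3(W) are all W)

3: W, 4: W, 11: L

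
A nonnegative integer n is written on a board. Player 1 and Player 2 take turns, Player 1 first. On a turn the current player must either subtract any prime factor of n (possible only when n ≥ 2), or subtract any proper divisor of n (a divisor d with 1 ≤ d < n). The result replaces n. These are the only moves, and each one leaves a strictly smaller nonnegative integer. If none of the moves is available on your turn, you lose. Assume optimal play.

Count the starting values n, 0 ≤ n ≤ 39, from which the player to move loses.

10

Label each position W (a win for the player to move) or L (a loss). A position with no legal move is L; any other position is W exactly when some move reaches an L, and L when every move reaches a W.
n=0: no move → L
n=1: no move → L
n=2: reaches L-position 0 → W
n=3: reaches L-position 0 → W
n=4: only reaches 2(W), 3(W), all W → L
n=5: reaches L-position 0 → W
n=6: reaches L-position 4 → W
n=7: reaches L-position 0 → W
n=8: reaches L-position 4 → W
n=9: only reaches 6(W), 8(W), all W → L
n=10: reaches L-position 9 → W
n=11: reaches L-position 0 → W
n=12: reaches L-position 9 → W
n=13: reaches L-position 0 → W
n=14: only reaches 7(W), 12(W), 13(W), all W → L
n=15: reaches L-position 14 → W
n=16: reaches L-position 14 → W
n=17: reaches L-position 0 → W
n=18: reaches L-position 9 → W
n=19: reaches L-position 0 → W
n=20: only reaches 10(W), 15(W), 16(W), 18(W), 19(W), all W → L
n=21: reaches L-position 14 → W
n=22: reaches L-position 20 → W
n=23: reaches L-position 0 → W
n=24: reaches L-position 20 → W
n=25: reaches L-position 20 → W
n=26: only reaches 13(W), 24(W), 25(W), all W → L
n=27: reaches L-position 26 → W
n=28: reaches L-position 14 → W
n=29: reaches L-position 0 → W
n=30: reaches L-position 20 → W
n=31: reaches L-position 0 → W
n=32: only reaches 16(W), 24(W), 28(W), 30(W), 31(W), all W → L
n=33: reaches L-position 32 → W
n=34: reaches L-position 32 → W
n=35: only reaches 28(W), 30(W), 34(W), all W → L
n=36: reaches L-position 32 → W
n=37: reaches L-position 0 → W
n=38: only reaches 19(W), 36(W), 37(W), all W → L
n=39: reaches L-position 26 → W
L entries with 0 ≤ n ≤ 39: n = 0, 1, 4, 9, 14, 20, 26, 32, 35, 38; that makes 10.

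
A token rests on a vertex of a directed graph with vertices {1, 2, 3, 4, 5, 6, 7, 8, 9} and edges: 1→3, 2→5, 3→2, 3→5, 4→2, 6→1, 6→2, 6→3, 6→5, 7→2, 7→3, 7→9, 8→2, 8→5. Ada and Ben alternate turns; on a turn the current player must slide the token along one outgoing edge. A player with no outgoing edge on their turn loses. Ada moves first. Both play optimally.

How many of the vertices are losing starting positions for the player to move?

4

Classify positions by backward induction: terminal positions (no move available) are L. From any other position, the mover wins iff some move reaches an L.
Every edge goes from a vertex to one that appears earlier in the order 9, 5, 2, 3, 8, 7, 1, 6, 4, so processing vertices in that order labels each vertex after all of its successors.
9: no outgoing edge → L
5: no outgoing edge → L
2: can move to 5, which is L ⇒ W
3: can move to 5, which is L ⇒ W
8: can move to 5, which is L ⇒ W
7: can move to 9, which is L ⇒ W
1: the only move is to 3(W), a W ⇒ L
6: can move to 1, which is L ⇒ W
4: the only move is to 2(W), a W ⇒ L
The L vertices are 1, 4, 5, 9; that is 4 in all.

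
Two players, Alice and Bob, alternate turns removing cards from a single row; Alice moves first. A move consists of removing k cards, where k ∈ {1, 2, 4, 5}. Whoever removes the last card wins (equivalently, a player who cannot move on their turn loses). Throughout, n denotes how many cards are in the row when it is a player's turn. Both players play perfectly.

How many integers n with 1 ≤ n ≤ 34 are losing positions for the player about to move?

11

Classify positions by backward induction: terminal positions (no move available) are L. From any other position, the mover wins iff some move reaches an L.
n=0: no move → L
n=1: →0(L), so W
n=2: →0(L), so W
n=3: →2(W), 1(W) — all W, so L
n=4: →3(L), so W
n=5: →3(L), so W
n=6: →5(W), 4(W), 2(W), 1(W) — all W, so L
n=7: →6(L), so W
n=8: →6(L), so W
n=9: →8(W), 7(W), 5(W), 4(W) — all W, so L
n=10: →9(L), so W
n=11: →9(L), so W
n=12: →11(W), 10(W), 8(W), 7(W) — all W, so L
n=13: →12(L), so W
n=14: →12(L), so W
n=15: →14(W), 13(W), 11(W), 10(W) — all W, so L
n=16: →15(L), so W
n=17: →15(L), so W
n=18: →17(W), 16(W), 14(W), 13(W) — all W, so L
n=19: →18(L), so W
n=20: →18(L), so W
n=21: →20(W), 19(W), 17(W), 16(W) — all W, so L
n=22: →21(L), so W
n=23: →21(L), so W
n=24: →23(W), 22(W), 20(W), 19(W) — all W, so L
n=25: →24(L), so W
n=26: →24(L), so W
n=27: →26(W), 25(W), 23(W), 22(W) — all W, so L
n=28: →27(L), so W
n=29: →27(L), so W
n=30: →29(W), 28(W), 26(W), 25(W) — all W, so L
n=31: →30(L), so W
n=32: →30(L), so W
n=33: →32(W), 31(W), 29(W), 28(W) — all W, so L
n=34: →33(L), so W
L entries with 1 ≤ n ≤ 34 (n=0 is outside the asked range and is not counted): n = 3, 6, 9, 12, 15, 18, 21, 24, 27, 30, 33; that makes 11.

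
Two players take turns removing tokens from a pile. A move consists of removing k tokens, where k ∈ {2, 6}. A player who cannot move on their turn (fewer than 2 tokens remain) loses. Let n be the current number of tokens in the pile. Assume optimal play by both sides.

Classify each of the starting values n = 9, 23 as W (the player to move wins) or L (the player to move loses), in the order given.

Positions with no move are L. A position that does have a move is losing for the player to move precisely when every available move leads to a winning position for the opponent. Fill in the labels:
n=0: no move → L
n=1: no move → L
n=2: can move to 0, which is L ⇒ W
n=3: can move to 1, which is L ⇒ W
n=4: the only move is to 2(W), a W ⇒ L
n=5: the only move is to 3(W), a W ⇒ L
n=6: can move to 4, which is L ⇒ W
n=7: can move to 5, which is L ⇒ W
n=8: moves to 6(W), 2(W); every one is W ⇒ L
n=9: moves to 7(W), 3(W); every one is W ⇒ L
n=10: can move to 8, which is L ⇒ W
n=11: can move to 9, which is L ⇒ W
n=12: moves to 10(W), 6(W); every one is W ⇒ L
n=13: moves to 11(W), 7(W); every one is W ⇒ L
n=14: can move to 12, which is L ⇒ W
n=15: can move to 13, which is L ⇒ W
n=16: moves to 14(W), 10(W); every one is W ⇒ L
n=17: moves to 15(W), 11(W); every one is W ⇒ L
n=18: can move to 16, which is L ⇒ W
n=19: can move to 17, which is L ⇒ W
n=20: moves to 18(W), 14(W); every one is W ⇒ L
n=21: moves to 19(W), 15(W); every one is W ⇒ L
n=22: can move to 20, which is L ⇒ W
n=23: can move to 21, which is L ⇒ W

9: L, 23: W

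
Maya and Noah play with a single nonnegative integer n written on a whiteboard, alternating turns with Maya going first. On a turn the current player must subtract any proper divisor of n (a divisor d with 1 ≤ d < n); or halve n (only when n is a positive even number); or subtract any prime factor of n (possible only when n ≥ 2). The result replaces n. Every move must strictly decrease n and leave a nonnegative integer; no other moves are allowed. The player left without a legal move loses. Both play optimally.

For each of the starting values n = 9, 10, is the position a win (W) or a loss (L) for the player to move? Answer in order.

9: L, 10: W

Classify positions by backward induction: terminal positions (no move available) are L. From any other position, the mover wins iff some move reaches an L.
n=0: no move → L
n=1: no move → L
n=2: reaches L-position 0 → W
n=3: reaches L-position 0 → W
n=4: only reaches 2(W), 3(W), all W → L
n=5: reaches L-position 0 → W
n=6: reaches L-position 4 → W
n=7: reaches L-position 0 → W
n=8: reaches L-position 4 → W
n=9: only reaches 6(W), 8(W), all W → L
n=10: reaches L-position 9 → W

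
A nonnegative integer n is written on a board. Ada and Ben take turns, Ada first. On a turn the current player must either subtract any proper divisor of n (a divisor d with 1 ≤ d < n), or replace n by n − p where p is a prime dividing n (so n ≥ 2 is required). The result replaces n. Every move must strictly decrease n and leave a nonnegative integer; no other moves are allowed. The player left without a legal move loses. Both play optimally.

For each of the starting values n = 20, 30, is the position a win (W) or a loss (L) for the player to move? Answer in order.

20: L, 30: W

Positions with no move are L. A position that does have a move is losing for the player to move precisely when every available move leads to a winning position for the opponent. Fill in the labels:
n=0: no move → L
n=1: no move → L
n=2: can move to 0, which is L ⇒ W
n=3: can move to 0, which is L ⇒ W
n=4: moves to 2(W), 3(W); every one is W ⇒ L
n=5: can move to 0, which is L ⇒ W
n=6: can move to 4, which is L ⇒ W
n=7: can move to 0, which is L ⇒ W
n=8: can move to 4, which is L ⇒ W
n=9: moves to 6(W), 8(W); every one is W ⇒ L
n=10: can move to 9, which is L ⇒ W
n=11: can move to 0, which is L ⇒ W
n=12: can move to 9, which is L ⇒ W
n=13: can move to 0, which is L ⇒ W
n=14: moves to 7(W), 12(W), 13(W); every one is W ⇒ L
n=15: can move to 14, which is L ⇒ W
n=16: can move to 14, which is L ⇒ W
n=17: can move to 0, which is L ⇒ W
n=18: can move to 9, which is L ⇒ W
n=19: can move to 0, which is L ⇒ W
n=20: moves to 10(W), 15(W), 16(W), 18(W), 19(W); every one is W ⇒ L
n=21: can move to 14, which is L ⇒ W
n=22: can move to 20, which is L ⇒ W
n=23: can move to 0, which is L ⇒ W
n=24: can move to 20, which is L ⇒ W
n=25: can move to 20, which is L ⇒ W
n=26: moves to 13(W), 24(W), 25(W); every one is W ⇒ L
n=27: can move to 26, which is L ⇒ W
n=28: can move to 14, which is L ⇒ W
n=29: can move to 0, which is L ⇒ W
n=30: can move to 20, which is L ⇒ W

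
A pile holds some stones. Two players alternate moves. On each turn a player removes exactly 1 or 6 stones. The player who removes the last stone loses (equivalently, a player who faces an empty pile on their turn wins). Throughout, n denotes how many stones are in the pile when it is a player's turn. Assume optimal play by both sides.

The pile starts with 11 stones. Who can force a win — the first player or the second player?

Work bottom-up. With no move the player to move wins. Otherwise the position is W if at least one move leads to an L position for the opponent, and L if every move leads to a W.
n=0: no move; the opponent has just taken the last stone and therefore loses → W
n=1: →0(W) only, which is W, so L
n=2: →1(L), so W
n=3: →2(W) only, which is W, so L
n=4: →3(L), so W
n=5: →4(W) only, which is W, so L
n=6: →5(L), so W
n=7: →1(L), so W
n=8: →7(W), 2(W) — all W, so L
n=9: →8(L), so W
n=10: →9(W), 4(W) — all W, so L
n=11: →10(L), so W
The starting position 11 is W: the player to move should remove 1, leaving 10, handing over an L position.

The first player wins.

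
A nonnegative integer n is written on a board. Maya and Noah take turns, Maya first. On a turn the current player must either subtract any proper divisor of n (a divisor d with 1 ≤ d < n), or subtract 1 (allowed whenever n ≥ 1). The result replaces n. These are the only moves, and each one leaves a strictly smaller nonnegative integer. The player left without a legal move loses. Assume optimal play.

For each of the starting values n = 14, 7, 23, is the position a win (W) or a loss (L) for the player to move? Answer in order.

14: W, 7: L, 23: L

Work bottom-up. With no move the player to move loses. Otherwise the position is W if at least one move leads to an L position for the opponent, and L if every move leads to a W.
n=0: no move → L
n=1: can move to 0, which is L ⇒ W
n=2: the only move is to 1(W), a W ⇒ L
n=3: can move to 2, which is L ⇒ W
n=4: can move to 2, which is L ⇒ W
n=5: the only move is to 4(W), a W ⇒ L
n=6: can move to 5, which is L ⇒ W
n=7: the only move is to 6(W), a W ⇒ L
n=8: can move to 7, which is L ⇒ W
n=9: moves to 6(W), 8(W); every one is W ⇒ L
n=10: can move to 5, which is L ⇒ W
n=11: the only move is to 10(W), a W ⇒ L
n=12: can move to 9, which is L ⇒ W
n=13: the only move is to 12(W), a W ⇒ L
n=14: can move to 7, which is L ⇒ W
n=15: moves to 10(W), 12(W), 14(W); every one is W ⇒ L
n=16: can move to 15, which is L ⇒ W
n=17: the only move is to 16(W), a W ⇒ L
n=18: can move to 9, which is L ⇒ W
n=19: the only move is to 18(W), a W ⇒ L
n=20: can move to 15, which is L ⇒ W
n=21: moves to 14(W), 18(W), 20(W); every one is W ⇒ L
n=22: can move to 11, which is L ⇒ W
n=23: the only move is to 22(W), a W ⇒ L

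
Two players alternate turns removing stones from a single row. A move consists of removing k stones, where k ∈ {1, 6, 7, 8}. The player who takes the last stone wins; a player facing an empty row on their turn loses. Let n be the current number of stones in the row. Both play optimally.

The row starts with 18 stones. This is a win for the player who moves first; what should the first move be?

Classify positions by backward induction: terminal positions (no move available) are L. From any other position, the mover wins iff some move reaches an L.
n=0: no move → L
n=1: →0(L), so W
n=2: →1(W) only, which is W, so L
n=3: →2(L), so W
n=4: →3(W) only, which is W, so L
n=5: →4(L), so W
n=6: →0(L), so W
n=7: →0(L), so W
n=8: →2(L), so W
n=9: →2(L), so W
n=10: →4(L), so W
n=11: →4(L), so W
n=12: →4(L), so W
n=13: →12(W), 7(W), 6(W), 5(W) — all W, so L
n=14: →13(L), so W
n=15: →14(W), 9(W), 8(W), 7(W) — all W, so L
n=16: →15(L), so W
n=17: →16(W), 11(W), 10(W), 9(W) — all W, so L
n=18: →17(L), so W
From 18, the L positions reachable in one move are: 17.

Remove 1, leaving 17.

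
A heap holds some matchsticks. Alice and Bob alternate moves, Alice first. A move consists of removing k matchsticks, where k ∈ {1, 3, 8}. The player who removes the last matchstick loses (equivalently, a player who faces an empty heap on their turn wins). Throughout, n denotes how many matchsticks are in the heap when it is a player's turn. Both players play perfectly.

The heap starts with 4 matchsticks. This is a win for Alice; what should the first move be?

Classify positions by backward induction: terminal positions (no move available) are W. From any other position, the mover wins iff some move reaches an L.
n=0: no move; the opponent has just taken the last matchstick and therefore loses → W
n=1: the only move is to 0(W), a W ⇒ L
n=2: can move to 1, which is L ⇒ W
n=3: moves to 2(W), 0(W); every one is W ⇒ L
n=4: can move to 3, which is L ⇒ W
From 4, the L positions reachable in one move are: 3, 1. Any move reaching one of these is winning.

Remove 1, leaving 3.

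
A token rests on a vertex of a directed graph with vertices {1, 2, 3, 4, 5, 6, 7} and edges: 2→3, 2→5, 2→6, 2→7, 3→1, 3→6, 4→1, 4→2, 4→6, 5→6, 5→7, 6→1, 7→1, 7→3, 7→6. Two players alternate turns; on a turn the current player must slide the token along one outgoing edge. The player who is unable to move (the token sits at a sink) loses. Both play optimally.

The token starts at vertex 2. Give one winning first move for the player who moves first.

Move to 5.

Classify positions by backward induction: terminal positions (no move available) are L. From any other position, the mover wins iff some move reaches an L.
Every edge goes from a vertex to one that appears earlier in the order 1, 6, 3, 7, 5, 2, 4, so processing vertices in that order labels each vertex after all of its successors.
1: no outgoing edge → L
6: →1(L), so W
3: →1(L), so W
7: →1(L), so W
5: →7(W), 6(W) — all W, so L
2: →5(L), so W
4: →1(L), so W
From 2, the L positions reachable in one move are: 5.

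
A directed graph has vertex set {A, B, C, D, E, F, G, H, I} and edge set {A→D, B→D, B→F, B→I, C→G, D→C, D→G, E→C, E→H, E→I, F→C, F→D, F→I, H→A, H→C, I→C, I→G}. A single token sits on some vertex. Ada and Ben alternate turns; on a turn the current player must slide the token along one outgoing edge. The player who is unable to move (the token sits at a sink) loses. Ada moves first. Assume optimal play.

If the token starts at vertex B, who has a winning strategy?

Use the standard recursion: the mover loses at a terminal position; elsewhere, the mover wins exactly when some move hands the opponent an L position.
Every edge goes from a vertex to one that appears earlier in the order G, C, D, A, I, H, F, E, B, so processing vertices in that order labels each vertex after all of its successors.
G: no outgoing edge → L
C: reaches L-position G → W
D: reaches L-position G → W
A: only reaches D(W), which is W → L
I: reaches L-position G → W
H: reaches L-position A → W
F: only reaches I(W), D(W), C(W), all W → L
E: only reaches H(W), I(W), C(W), all W → L
B: reaches L-position F → W
From B Ada can move to F, reaching an L position.

Ada wins.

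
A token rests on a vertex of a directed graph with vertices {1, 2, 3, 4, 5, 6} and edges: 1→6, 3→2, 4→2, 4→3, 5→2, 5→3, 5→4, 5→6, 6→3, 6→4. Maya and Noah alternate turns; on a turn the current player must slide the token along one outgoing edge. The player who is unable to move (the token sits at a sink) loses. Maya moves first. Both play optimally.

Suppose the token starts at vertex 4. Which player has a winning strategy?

Maya wins.

Label each position W (a win for the player to move) or L (a loss). A position with no legal move is L; any other position is W exactly when some move reaches an L, and L when every move reaches a W.
Every edge goes from a vertex to one that appears earlier in the order 2, 3, 4, 6, 5, 1, so processing vertices in that order labels each vertex after all of its successors.
2: no outgoing edge → L
3: reaches L-position 2 → W
4: reaches L-position 2 → W
6: only reaches 4(W), 3(W), all W → L
5: reaches L-position 6 → W
1: reaches L-position 6 → W
The starting position 4 is W: Maya should move to 2, handing over an L position.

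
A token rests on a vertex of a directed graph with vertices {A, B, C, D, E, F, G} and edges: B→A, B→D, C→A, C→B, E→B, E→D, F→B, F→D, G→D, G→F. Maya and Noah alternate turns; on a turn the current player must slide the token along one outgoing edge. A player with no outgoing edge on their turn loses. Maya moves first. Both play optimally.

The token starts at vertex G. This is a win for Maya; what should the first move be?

Classify positions by backward induction: terminal positions (no move available) are L. From any other position, the mover wins iff some move reaches an L.
Every edge goes from a vertex to one that appears earlier in the order A, D, B, F, E, C, G, so processing vertices in that order labels each vertex after all of its successors.
A: no outgoing edge → L
D: no outgoing edge → L
B: W (go to D, an L position)
F: W (go to D, an L position)
E: W (go to D, an L position)
C: W (go to A, an L position)
G: W (go to D, an L position)
From G, the L positions reachable in one move are: D.

Move to D.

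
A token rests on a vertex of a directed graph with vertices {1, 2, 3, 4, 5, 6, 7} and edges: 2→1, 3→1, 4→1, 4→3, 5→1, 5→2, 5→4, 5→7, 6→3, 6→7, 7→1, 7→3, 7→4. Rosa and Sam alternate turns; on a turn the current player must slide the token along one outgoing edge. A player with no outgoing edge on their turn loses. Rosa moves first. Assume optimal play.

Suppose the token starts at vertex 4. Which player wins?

Rosa wins.

Work bottom-up. With no move the player to move loses. Otherwise the position is W if at least one move leads to an L position for the opponent, and L if every move leads to a W.
Every edge goes from a vertex to one that appears earlier in the order 1, 3, 4, 7, 2, 5, 6, so processing vertices in that order labels each vertex after all of its successors.
1: no outgoing edge → L
3: W (go to 1, an L position)
4: W (go to 1, an L position)
7: W (go to 1, an L position)
2: W (go to 1, an L position)
5: W (go to 1, an L position)
6: L (options 7(W), 3(W) are all W)
The starting position 4 is W: Rosa should move to 1, handing over an L position.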